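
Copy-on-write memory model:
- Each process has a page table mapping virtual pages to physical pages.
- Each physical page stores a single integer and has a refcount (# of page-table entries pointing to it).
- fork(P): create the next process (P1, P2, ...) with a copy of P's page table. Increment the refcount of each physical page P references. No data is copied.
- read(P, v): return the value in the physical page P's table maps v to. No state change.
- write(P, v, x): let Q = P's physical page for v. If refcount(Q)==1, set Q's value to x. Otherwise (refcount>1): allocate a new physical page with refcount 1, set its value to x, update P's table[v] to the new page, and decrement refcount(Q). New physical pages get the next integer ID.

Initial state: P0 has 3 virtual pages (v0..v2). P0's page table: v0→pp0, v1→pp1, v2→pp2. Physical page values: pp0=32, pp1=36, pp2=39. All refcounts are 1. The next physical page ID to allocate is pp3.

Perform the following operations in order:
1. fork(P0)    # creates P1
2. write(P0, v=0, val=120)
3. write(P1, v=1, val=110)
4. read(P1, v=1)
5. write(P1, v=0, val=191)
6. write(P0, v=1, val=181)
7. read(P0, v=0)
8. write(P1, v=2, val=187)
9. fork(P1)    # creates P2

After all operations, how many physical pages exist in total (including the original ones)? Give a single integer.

Op 1: fork(P0) -> P1. 3 ppages; refcounts: pp0:2 pp1:2 pp2:2
Op 2: write(P0, v0, 120). refcount(pp0)=2>1 -> COPY to pp3. 4 ppages; refcounts: pp0:1 pp1:2 pp2:2 pp3:1
Op 3: write(P1, v1, 110). refcount(pp1)=2>1 -> COPY to pp4. 5 ppages; refcounts: pp0:1 pp1:1 pp2:2 pp3:1 pp4:1
Op 4: read(P1, v1) -> 110. No state change.
Op 5: write(P1, v0, 191). refcount(pp0)=1 -> write in place. 5 ppages; refcounts: pp0:1 pp1:1 pp2:2 pp3:1 pp4:1
Op 6: write(P0, v1, 181). refcount(pp1)=1 -> write in place. 5 ppages; refcounts: pp0:1 pp1:1 pp2:2 pp3:1 pp4:1
Op 7: read(P0, v0) -> 120. No state change.
Op 8: write(P1, v2, 187). refcount(pp2)=2>1 -> COPY to pp5. 6 ppages; refcounts: pp0:1 pp1:1 pp2:1 pp3:1 pp4:1 pp5:1
Op 9: fork(P1) -> P2. 6 ppages; refcounts: pp0:2 pp1:1 pp2:1 pp3:1 pp4:2 pp5:2

Answer: 6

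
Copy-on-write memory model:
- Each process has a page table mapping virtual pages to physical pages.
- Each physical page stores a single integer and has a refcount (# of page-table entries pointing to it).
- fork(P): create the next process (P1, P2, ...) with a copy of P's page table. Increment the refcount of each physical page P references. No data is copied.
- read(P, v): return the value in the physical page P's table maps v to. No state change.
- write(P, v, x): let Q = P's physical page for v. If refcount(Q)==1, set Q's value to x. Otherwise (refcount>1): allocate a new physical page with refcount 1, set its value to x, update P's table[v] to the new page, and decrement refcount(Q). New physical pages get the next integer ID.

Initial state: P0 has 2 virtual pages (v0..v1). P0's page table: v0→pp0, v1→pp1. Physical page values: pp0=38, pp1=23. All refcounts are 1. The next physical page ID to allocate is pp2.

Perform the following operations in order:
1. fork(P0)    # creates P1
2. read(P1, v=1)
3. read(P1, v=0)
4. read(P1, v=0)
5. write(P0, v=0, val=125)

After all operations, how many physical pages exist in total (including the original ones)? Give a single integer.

Answer: 3

Derivation:
Op 1: fork(P0) -> P1. 2 ppages; refcounts: pp0:2 pp1:2
Op 2: read(P1, v1) -> 23. No state change.
Op 3: read(P1, v0) -> 38. No state change.
Op 4: read(P1, v0) -> 38. No state change.
Op 5: write(P0, v0, 125). refcount(pp0)=2>1 -> COPY to pp2. 3 ppages; refcounts: pp0:1 pp1:2 pp2:1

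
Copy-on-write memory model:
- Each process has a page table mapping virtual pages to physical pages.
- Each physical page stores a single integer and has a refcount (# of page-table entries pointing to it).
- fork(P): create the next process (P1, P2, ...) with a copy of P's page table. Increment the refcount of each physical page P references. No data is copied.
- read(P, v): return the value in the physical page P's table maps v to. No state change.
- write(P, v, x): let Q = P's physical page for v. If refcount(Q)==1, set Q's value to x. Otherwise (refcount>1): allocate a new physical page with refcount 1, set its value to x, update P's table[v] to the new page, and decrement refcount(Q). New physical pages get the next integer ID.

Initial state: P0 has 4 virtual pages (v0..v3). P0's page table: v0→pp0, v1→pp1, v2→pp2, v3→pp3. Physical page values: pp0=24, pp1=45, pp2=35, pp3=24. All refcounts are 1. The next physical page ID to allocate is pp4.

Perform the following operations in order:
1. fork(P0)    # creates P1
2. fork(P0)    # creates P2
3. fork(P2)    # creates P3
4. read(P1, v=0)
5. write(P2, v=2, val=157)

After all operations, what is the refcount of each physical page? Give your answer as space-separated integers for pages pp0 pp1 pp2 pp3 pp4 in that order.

Op 1: fork(P0) -> P1. 4 ppages; refcounts: pp0:2 pp1:2 pp2:2 pp3:2
Op 2: fork(P0) -> P2. 4 ppages; refcounts: pp0:3 pp1:3 pp2:3 pp3:3
Op 3: fork(P2) -> P3. 4 ppages; refcounts: pp0:4 pp1:4 pp2:4 pp3:4
Op 4: read(P1, v0) -> 24. No state change.
Op 5: write(P2, v2, 157). refcount(pp2)=4>1 -> COPY to pp4. 5 ppages; refcounts: pp0:4 pp1:4 pp2:3 pp3:4 pp4:1

Answer: 4 4 3 4 1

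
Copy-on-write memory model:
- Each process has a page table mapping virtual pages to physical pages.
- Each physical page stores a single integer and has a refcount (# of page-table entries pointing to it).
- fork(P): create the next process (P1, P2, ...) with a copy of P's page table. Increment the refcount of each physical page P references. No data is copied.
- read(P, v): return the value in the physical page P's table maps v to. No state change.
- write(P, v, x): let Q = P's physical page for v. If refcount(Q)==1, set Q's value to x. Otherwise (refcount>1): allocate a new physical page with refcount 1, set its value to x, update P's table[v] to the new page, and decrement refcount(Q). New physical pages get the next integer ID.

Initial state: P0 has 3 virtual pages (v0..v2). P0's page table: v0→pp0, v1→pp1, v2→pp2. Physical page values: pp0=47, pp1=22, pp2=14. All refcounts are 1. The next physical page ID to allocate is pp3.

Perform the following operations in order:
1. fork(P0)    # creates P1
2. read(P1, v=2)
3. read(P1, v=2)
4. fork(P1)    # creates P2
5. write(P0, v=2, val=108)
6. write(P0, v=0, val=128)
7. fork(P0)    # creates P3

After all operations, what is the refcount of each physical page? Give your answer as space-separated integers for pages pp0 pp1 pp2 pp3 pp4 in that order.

Op 1: fork(P0) -> P1. 3 ppages; refcounts: pp0:2 pp1:2 pp2:2
Op 2: read(P1, v2) -> 14. No state change.
Op 3: read(P1, v2) -> 14. No state change.
Op 4: fork(P1) -> P2. 3 ppages; refcounts: pp0:3 pp1:3 pp2:3
Op 5: write(P0, v2, 108). refcount(pp2)=3>1 -> COPY to pp3. 4 ppages; refcounts: pp0:3 pp1:3 pp2:2 pp3:1
Op 6: write(P0, v0, 128). refcount(pp0)=3>1 -> COPY to pp4. 5 ppages; refcounts: pp0:2 pp1:3 pp2:2 pp3:1 pp4:1
Op 7: fork(P0) -> P3. 5 ppages; refcounts: pp0:2 pp1:4 pp2:2 pp3:2 pp4:2

Answer: 2 4 2 2 2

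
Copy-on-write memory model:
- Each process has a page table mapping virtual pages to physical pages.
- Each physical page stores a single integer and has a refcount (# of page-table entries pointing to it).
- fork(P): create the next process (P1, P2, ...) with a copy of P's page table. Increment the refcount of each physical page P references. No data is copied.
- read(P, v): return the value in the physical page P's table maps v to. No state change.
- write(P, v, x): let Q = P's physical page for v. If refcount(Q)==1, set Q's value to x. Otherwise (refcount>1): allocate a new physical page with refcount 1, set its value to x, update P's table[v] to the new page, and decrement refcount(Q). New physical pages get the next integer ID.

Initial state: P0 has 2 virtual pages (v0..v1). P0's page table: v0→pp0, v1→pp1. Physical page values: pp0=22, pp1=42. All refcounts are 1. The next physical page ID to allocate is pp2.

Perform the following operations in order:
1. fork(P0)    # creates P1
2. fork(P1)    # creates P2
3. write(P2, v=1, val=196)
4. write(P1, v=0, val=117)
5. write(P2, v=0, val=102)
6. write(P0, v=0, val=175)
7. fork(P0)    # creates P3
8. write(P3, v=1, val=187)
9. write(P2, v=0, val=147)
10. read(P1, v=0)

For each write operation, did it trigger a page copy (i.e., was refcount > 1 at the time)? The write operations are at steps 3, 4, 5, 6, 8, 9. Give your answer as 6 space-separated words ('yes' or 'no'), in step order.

Op 1: fork(P0) -> P1. 2 ppages; refcounts: pp0:2 pp1:2
Op 2: fork(P1) -> P2. 2 ppages; refcounts: pp0:3 pp1:3
Op 3: write(P2, v1, 196). refcount(pp1)=3>1 -> COPY to pp2. 3 ppages; refcounts: pp0:3 pp1:2 pp2:1
Op 4: write(P1, v0, 117). refcount(pp0)=3>1 -> COPY to pp3. 4 ppages; refcounts: pp0:2 pp1:2 pp2:1 pp3:1
Op 5: write(P2, v0, 102). refcount(pp0)=2>1 -> COPY to pp4. 5 ppages; refcounts: pp0:1 pp1:2 pp2:1 pp3:1 pp4:1
Op 6: write(P0, v0, 175). refcount(pp0)=1 -> write in place. 5 ppages; refcounts: pp0:1 pp1:2 pp2:1 pp3:1 pp4:1
Op 7: fork(P0) -> P3. 5 ppages; refcounts: pp0:2 pp1:3 pp2:1 pp3:1 pp4:1
Op 8: write(P3, v1, 187). refcount(pp1)=3>1 -> COPY to pp5. 6 ppages; refcounts: pp0:2 pp1:2 pp2:1 pp3:1 pp4:1 pp5:1
Op 9: write(P2, v0, 147). refcount(pp4)=1 -> write in place. 6 ppages; refcounts: pp0:2 pp1:2 pp2:1 pp3:1 pp4:1 pp5:1
Op 10: read(P1, v0) -> 117. No state change.

yes yes yes no yes no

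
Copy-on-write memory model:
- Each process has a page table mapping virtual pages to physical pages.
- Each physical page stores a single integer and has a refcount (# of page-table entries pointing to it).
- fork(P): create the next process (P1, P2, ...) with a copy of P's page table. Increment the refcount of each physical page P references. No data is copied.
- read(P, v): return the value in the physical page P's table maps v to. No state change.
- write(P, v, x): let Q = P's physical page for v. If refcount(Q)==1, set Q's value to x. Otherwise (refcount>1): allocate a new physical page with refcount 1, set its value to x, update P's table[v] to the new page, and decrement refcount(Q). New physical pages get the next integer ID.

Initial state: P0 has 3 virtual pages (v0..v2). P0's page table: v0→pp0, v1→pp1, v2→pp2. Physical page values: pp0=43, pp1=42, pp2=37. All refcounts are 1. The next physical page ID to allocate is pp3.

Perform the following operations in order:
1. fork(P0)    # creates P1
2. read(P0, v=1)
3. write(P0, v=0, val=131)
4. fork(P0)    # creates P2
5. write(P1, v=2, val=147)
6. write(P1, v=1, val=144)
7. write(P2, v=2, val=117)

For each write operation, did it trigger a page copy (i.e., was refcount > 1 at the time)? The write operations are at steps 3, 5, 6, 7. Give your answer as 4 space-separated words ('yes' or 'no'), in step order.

Op 1: fork(P0) -> P1. 3 ppages; refcounts: pp0:2 pp1:2 pp2:2
Op 2: read(P0, v1) -> 42. No state change.
Op 3: write(P0, v0, 131). refcount(pp0)=2>1 -> COPY to pp3. 4 ppages; refcounts: pp0:1 pp1:2 pp2:2 pp3:1
Op 4: fork(P0) -> P2. 4 ppages; refcounts: pp0:1 pp1:3 pp2:3 pp3:2
Op 5: write(P1, v2, 147). refcount(pp2)=3>1 -> COPY to pp4. 5 ppages; refcounts: pp0:1 pp1:3 pp2:2 pp3:2 pp4:1
Op 6: write(P1, v1, 144). refcount(pp1)=3>1 -> COPY to pp5. 6 ppages; refcounts: pp0:1 pp1:2 pp2:2 pp3:2 pp4:1 pp5:1
Op 7: write(P2, v2, 117). refcount(pp2)=2>1 -> COPY to pp6. 7 ppages; refcounts: pp0:1 pp1:2 pp2:1 pp3:2 pp4:1 pp5:1 pp6:1

yes yes yes yes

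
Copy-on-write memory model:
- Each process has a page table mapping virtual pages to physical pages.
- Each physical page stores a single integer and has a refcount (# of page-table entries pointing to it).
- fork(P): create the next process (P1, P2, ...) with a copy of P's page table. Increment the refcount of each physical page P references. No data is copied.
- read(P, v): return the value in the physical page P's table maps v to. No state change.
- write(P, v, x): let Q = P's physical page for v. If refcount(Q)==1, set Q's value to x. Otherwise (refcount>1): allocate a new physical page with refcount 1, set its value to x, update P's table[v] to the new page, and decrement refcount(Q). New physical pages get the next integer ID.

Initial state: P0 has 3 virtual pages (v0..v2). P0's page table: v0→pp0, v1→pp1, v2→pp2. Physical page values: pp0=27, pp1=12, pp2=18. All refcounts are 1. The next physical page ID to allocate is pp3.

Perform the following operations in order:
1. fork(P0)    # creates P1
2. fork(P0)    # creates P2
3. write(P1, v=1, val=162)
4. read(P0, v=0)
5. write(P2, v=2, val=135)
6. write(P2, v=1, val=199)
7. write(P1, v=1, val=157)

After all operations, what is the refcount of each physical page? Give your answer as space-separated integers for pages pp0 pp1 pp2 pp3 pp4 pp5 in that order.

Op 1: fork(P0) -> P1. 3 ppages; refcounts: pp0:2 pp1:2 pp2:2
Op 2: fork(P0) -> P2. 3 ppages; refcounts: pp0:3 pp1:3 pp2:3
Op 3: write(P1, v1, 162). refcount(pp1)=3>1 -> COPY to pp3. 4 ppages; refcounts: pp0:3 pp1:2 pp2:3 pp3:1
Op 4: read(P0, v0) -> 27. No state change.
Op 5: write(P2, v2, 135). refcount(pp2)=3>1 -> COPY to pp4. 5 ppages; refcounts: pp0:3 pp1:2 pp2:2 pp3:1 pp4:1
Op 6: write(P2, v1, 199). refcount(pp1)=2>1 -> COPY to pp5. 6 ppages; refcounts: pp0:3 pp1:1 pp2:2 pp3:1 pp4:1 pp5:1
Op 7: write(P1, v1, 157). refcount(pp3)=1 -> write in place. 6 ppages; refcounts: pp0:3 pp1:1 pp2:2 pp3:1 pp4:1 pp5:1

Answer: 3 1 2 1 1 1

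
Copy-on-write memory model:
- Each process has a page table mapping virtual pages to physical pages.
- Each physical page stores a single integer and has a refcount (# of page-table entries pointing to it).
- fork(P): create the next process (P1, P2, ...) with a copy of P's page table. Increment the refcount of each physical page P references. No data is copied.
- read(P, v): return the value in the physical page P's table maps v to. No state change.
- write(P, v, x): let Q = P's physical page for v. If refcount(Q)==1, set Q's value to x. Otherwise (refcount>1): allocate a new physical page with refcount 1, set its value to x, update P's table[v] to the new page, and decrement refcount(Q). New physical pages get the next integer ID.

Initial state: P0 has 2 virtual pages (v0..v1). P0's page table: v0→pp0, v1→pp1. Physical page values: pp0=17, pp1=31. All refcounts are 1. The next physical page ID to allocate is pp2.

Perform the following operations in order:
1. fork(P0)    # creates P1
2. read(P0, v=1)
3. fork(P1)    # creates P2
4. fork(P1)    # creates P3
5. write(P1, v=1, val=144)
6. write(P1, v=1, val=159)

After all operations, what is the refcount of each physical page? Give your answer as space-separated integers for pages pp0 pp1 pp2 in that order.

Op 1: fork(P0) -> P1. 2 ppages; refcounts: pp0:2 pp1:2
Op 2: read(P0, v1) -> 31. No state change.
Op 3: fork(P1) -> P2. 2 ppages; refcounts: pp0:3 pp1:3
Op 4: fork(P1) -> P3. 2 ppages; refcounts: pp0:4 pp1:4
Op 5: write(P1, v1, 144). refcount(pp1)=4>1 -> COPY to pp2. 3 ppages; refcounts: pp0:4 pp1:3 pp2:1
Op 6: write(P1, v1, 159). refcount(pp2)=1 -> write in place. 3 ppages; refcounts: pp0:4 pp1:3 pp2:1

Answer: 4 3 1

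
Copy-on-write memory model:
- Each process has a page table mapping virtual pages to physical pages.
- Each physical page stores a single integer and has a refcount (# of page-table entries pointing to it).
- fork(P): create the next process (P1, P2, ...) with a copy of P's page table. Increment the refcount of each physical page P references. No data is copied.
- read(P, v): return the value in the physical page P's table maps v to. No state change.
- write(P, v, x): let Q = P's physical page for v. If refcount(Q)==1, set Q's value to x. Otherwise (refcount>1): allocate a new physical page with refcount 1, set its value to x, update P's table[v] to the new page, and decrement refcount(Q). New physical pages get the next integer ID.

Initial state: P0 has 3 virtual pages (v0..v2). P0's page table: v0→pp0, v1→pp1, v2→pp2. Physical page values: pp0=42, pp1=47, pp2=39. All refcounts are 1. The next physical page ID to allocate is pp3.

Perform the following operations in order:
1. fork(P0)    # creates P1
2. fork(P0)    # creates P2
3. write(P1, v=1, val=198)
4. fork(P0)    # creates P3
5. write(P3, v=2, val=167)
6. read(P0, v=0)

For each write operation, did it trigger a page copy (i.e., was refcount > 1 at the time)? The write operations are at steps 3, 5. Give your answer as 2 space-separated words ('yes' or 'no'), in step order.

Op 1: fork(P0) -> P1. 3 ppages; refcounts: pp0:2 pp1:2 pp2:2
Op 2: fork(P0) -> P2. 3 ppages; refcounts: pp0:3 pp1:3 pp2:3
Op 3: write(P1, v1, 198). refcount(pp1)=3>1 -> COPY to pp3. 4 ppages; refcounts: pp0:3 pp1:2 pp2:3 pp3:1
Op 4: fork(P0) -> P3. 4 ppages; refcounts: pp0:4 pp1:3 pp2:4 pp3:1
Op 5: write(P3, v2, 167). refcount(pp2)=4>1 -> COPY to pp4. 5 ppages; refcounts: pp0:4 pp1:3 pp2:3 pp3:1 pp4:1
Op 6: read(P0, v0) -> 42. No state change.

yes yes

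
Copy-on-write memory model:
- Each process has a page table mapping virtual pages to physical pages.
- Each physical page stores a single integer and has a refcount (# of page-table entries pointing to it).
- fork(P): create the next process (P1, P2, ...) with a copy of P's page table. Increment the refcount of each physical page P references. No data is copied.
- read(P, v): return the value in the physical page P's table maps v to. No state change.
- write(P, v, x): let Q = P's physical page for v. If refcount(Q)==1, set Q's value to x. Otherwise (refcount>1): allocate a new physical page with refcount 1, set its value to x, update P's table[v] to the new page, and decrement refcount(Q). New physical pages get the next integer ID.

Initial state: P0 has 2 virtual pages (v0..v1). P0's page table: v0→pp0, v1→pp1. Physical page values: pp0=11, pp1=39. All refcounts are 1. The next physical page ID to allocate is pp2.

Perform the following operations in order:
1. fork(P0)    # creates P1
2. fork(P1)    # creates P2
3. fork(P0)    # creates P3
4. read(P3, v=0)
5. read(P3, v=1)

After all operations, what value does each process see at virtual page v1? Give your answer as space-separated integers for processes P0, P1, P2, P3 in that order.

Op 1: fork(P0) -> P1. 2 ppages; refcounts: pp0:2 pp1:2
Op 2: fork(P1) -> P2. 2 ppages; refcounts: pp0:3 pp1:3
Op 3: fork(P0) -> P3. 2 ppages; refcounts: pp0:4 pp1:4
Op 4: read(P3, v0) -> 11. No state change.
Op 5: read(P3, v1) -> 39. No state change.
P0: v1 -> pp1 = 39
P1: v1 -> pp1 = 39
P2: v1 -> pp1 = 39
P3: v1 -> pp1 = 39

Answer: 39 39 39 39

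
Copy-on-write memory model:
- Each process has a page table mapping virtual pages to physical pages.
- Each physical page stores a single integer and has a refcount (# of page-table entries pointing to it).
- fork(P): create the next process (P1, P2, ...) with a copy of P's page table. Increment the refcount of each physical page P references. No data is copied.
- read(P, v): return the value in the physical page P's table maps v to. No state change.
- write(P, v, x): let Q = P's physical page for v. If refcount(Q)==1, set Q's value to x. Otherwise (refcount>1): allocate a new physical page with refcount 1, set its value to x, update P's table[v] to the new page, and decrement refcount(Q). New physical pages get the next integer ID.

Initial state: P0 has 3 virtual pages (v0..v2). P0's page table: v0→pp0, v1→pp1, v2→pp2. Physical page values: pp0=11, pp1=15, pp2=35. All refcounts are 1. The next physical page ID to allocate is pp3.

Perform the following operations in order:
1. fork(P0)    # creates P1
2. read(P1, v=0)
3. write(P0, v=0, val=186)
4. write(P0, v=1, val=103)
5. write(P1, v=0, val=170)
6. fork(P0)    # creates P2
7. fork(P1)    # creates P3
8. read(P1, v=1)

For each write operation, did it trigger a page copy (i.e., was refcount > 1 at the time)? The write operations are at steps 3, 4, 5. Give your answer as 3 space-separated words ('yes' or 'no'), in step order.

Op 1: fork(P0) -> P1. 3 ppages; refcounts: pp0:2 pp1:2 pp2:2
Op 2: read(P1, v0) -> 11. No state change.
Op 3: write(P0, v0, 186). refcount(pp0)=2>1 -> COPY to pp3. 4 ppages; refcounts: pp0:1 pp1:2 pp2:2 pp3:1
Op 4: write(P0, v1, 103). refcount(pp1)=2>1 -> COPY to pp4. 5 ppages; refcounts: pp0:1 pp1:1 pp2:2 pp3:1 pp4:1
Op 5: write(P1, v0, 170). refcount(pp0)=1 -> write in place. 5 ppages; refcounts: pp0:1 pp1:1 pp2:2 pp3:1 pp4:1
Op 6: fork(P0) -> P2. 5 ppages; refcounts: pp0:1 pp1:1 pp2:3 pp3:2 pp4:2
Op 7: fork(P1) -> P3. 5 ppages; refcounts: pp0:2 pp1:2 pp2:4 pp3:2 pp4:2
Op 8: read(P1, v1) -> 15. No state change.

yes yes no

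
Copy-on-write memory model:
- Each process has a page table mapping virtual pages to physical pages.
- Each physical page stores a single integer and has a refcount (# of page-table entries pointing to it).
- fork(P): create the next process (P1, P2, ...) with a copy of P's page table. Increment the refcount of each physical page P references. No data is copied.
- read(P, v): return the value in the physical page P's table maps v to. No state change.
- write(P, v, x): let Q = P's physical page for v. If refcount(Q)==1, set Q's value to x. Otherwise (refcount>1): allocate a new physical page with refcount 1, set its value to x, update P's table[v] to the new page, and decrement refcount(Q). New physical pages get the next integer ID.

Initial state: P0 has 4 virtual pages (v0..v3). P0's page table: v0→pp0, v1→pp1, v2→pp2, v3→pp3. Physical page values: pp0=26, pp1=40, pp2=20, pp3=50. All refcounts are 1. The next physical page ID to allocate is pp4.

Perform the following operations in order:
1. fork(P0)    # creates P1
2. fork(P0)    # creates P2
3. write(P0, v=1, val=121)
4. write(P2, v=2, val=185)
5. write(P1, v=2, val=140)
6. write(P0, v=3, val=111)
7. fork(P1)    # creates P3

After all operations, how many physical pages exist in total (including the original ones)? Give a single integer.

Answer: 8

Derivation:
Op 1: fork(P0) -> P1. 4 ppages; refcounts: pp0:2 pp1:2 pp2:2 pp3:2
Op 2: fork(P0) -> P2. 4 ppages; refcounts: pp0:3 pp1:3 pp2:3 pp3:3
Op 3: write(P0, v1, 121). refcount(pp1)=3>1 -> COPY to pp4. 5 ppages; refcounts: pp0:3 pp1:2 pp2:3 pp3:3 pp4:1
Op 4: write(P2, v2, 185). refcount(pp2)=3>1 -> COPY to pp5. 6 ppages; refcounts: pp0:3 pp1:2 pp2:2 pp3:3 pp4:1 pp5:1
Op 5: write(P1, v2, 140). refcount(pp2)=2>1 -> COPY to pp6. 7 ppages; refcounts: pp0:3 pp1:2 pp2:1 pp3:3 pp4:1 pp5:1 pp6:1
Op 6: write(P0, v3, 111). refcount(pp3)=3>1 -> COPY to pp7. 8 ppages; refcounts: pp0:3 pp1:2 pp2:1 pp3:2 pp4:1 pp5:1 pp6:1 pp7:1
Op 7: fork(P1) -> P3. 8 ppages; refcounts: pp0:4 pp1:3 pp2:1 pp3:3 pp4:1 pp5:1 pp6:2 pp7:1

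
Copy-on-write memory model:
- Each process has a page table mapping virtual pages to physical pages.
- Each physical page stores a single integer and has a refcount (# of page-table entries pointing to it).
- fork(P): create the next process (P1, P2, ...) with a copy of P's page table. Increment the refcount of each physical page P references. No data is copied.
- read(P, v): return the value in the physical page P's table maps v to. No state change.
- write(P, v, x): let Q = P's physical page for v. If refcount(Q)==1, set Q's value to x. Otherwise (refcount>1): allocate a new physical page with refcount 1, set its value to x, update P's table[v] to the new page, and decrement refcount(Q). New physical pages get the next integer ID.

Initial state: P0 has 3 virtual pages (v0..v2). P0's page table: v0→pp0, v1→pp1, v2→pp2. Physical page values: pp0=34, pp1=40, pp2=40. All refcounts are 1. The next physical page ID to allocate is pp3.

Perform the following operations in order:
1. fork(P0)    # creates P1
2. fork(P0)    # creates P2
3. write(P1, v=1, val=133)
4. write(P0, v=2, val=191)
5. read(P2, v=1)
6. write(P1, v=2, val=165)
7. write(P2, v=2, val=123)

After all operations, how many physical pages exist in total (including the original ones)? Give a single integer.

Op 1: fork(P0) -> P1. 3 ppages; refcounts: pp0:2 pp1:2 pp2:2
Op 2: fork(P0) -> P2. 3 ppages; refcounts: pp0:3 pp1:3 pp2:3
Op 3: write(P1, v1, 133). refcount(pp1)=3>1 -> COPY to pp3. 4 ppages; refcounts: pp0:3 pp1:2 pp2:3 pp3:1
Op 4: write(P0, v2, 191). refcount(pp2)=3>1 -> COPY to pp4. 5 ppages; refcounts: pp0:3 pp1:2 pp2:2 pp3:1 pp4:1
Op 5: read(P2, v1) -> 40. No state change.
Op 6: write(P1, v2, 165). refcount(pp2)=2>1 -> COPY to pp5. 6 ppages; refcounts: pp0:3 pp1:2 pp2:1 pp3:1 pp4:1 pp5:1
Op 7: write(P2, v2, 123). refcount(pp2)=1 -> write in place. 6 ppages; refcounts: pp0:3 pp1:2 pp2:1 pp3:1 pp4:1 pp5:1

Answer: 6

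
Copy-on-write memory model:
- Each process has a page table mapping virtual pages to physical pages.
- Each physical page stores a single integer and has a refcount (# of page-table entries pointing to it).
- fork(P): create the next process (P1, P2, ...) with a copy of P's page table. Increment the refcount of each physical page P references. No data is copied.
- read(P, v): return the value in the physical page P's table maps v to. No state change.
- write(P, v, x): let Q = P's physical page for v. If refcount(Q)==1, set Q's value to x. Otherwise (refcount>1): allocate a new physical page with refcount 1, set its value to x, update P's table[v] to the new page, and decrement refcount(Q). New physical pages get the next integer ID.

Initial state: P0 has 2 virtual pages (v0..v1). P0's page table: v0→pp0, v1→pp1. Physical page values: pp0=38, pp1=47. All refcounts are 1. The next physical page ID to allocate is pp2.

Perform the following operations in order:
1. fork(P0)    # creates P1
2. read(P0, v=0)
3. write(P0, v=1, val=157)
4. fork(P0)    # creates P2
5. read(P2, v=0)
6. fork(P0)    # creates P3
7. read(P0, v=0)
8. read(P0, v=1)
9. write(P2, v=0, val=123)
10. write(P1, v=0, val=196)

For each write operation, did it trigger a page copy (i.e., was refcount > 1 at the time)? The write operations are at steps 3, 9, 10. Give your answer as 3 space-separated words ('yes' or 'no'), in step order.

Op 1: fork(P0) -> P1. 2 ppages; refcounts: pp0:2 pp1:2
Op 2: read(P0, v0) -> 38. No state change.
Op 3: write(P0, v1, 157). refcount(pp1)=2>1 -> COPY to pp2. 3 ppages; refcounts: pp0:2 pp1:1 pp2:1
Op 4: fork(P0) -> P2. 3 ppages; refcounts: pp0:3 pp1:1 pp2:2
Op 5: read(P2, v0) -> 38. No state change.
Op 6: fork(P0) -> P3. 3 ppages; refcounts: pp0:4 pp1:1 pp2:3
Op 7: read(P0, v0) -> 38. No state change.
Op 8: read(P0, v1) -> 157. No state change.
Op 9: write(P2, v0, 123). refcount(pp0)=4>1 -> COPY to pp3. 4 ppages; refcounts: pp0:3 pp1:1 pp2:3 pp3:1
Op 10: write(P1, v0, 196). refcount(pp0)=3>1 -> COPY to pp4. 5 ppages; refcounts: pp0:2 pp1:1 pp2:3 pp3:1 pp4:1

yes yes yes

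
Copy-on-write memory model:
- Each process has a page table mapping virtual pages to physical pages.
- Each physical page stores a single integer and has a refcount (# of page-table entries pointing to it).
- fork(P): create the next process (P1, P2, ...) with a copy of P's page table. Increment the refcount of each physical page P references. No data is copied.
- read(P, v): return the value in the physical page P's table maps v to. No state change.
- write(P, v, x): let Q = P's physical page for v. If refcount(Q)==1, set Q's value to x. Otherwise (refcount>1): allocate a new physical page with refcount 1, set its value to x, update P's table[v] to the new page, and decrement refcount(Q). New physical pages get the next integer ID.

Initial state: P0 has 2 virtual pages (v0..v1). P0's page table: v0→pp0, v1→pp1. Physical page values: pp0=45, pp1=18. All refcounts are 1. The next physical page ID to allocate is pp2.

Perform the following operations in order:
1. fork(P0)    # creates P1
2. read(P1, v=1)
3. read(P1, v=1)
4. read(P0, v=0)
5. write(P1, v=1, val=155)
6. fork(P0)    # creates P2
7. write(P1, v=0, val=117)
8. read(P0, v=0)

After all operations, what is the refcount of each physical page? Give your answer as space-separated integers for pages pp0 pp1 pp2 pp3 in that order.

Answer: 2 2 1 1

Derivation:
Op 1: fork(P0) -> P1. 2 ppages; refcounts: pp0:2 pp1:2
Op 2: read(P1, v1) -> 18. No state change.
Op 3: read(P1, v1) -> 18. No state change.
Op 4: read(P0, v0) -> 45. No state change.
Op 5: write(P1, v1, 155). refcount(pp1)=2>1 -> COPY to pp2. 3 ppages; refcounts: pp0:2 pp1:1 pp2:1
Op 6: fork(P0) -> P2. 3 ppages; refcounts: pp0:3 pp1:2 pp2:1
Op 7: write(P1, v0, 117). refcount(pp0)=3>1 -> COPY to pp3. 4 ppages; refcounts: pp0:2 pp1:2 pp2:1 pp3:1
Op 8: read(P0, v0) -> 45. No state change.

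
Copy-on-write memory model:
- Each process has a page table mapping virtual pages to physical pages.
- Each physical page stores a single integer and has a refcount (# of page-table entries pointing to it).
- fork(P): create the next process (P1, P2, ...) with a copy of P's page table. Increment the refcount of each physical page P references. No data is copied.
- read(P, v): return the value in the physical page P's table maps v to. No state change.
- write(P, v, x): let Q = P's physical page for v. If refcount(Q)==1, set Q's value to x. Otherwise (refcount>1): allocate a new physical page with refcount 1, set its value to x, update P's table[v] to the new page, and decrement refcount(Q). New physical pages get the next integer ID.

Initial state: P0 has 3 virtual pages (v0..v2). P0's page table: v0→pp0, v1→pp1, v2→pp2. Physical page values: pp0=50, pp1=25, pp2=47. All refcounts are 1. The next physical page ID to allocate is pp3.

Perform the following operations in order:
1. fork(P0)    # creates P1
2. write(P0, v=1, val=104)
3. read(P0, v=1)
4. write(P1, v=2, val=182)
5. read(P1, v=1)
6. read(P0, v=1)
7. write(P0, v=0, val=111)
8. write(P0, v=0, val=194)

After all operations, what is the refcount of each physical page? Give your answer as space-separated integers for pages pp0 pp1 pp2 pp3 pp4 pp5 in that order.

Op 1: fork(P0) -> P1. 3 ppages; refcounts: pp0:2 pp1:2 pp2:2
Op 2: write(P0, v1, 104). refcount(pp1)=2>1 -> COPY to pp3. 4 ppages; refcounts: pp0:2 pp1:1 pp2:2 pp3:1
Op 3: read(P0, v1) -> 104. No state change.
Op 4: write(P1, v2, 182). refcount(pp2)=2>1 -> COPY to pp4. 5 ppages; refcounts: pp0:2 pp1:1 pp2:1 pp3:1 pp4:1
Op 5: read(P1, v1) -> 25. No state change.
Op 6: read(P0, v1) -> 104. No state change.
Op 7: write(P0, v0, 111). refcount(pp0)=2>1 -> COPY to pp5. 6 ppages; refcounts: pp0:1 pp1:1 pp2:1 pp3:1 pp4:1 pp5:1
Op 8: write(P0, v0, 194). refcount(pp5)=1 -> write in place. 6 ppages; refcounts: pp0:1 pp1:1 pp2:1 pp3:1 pp4:1 pp5:1

Answer: 1 1 1 1 1 1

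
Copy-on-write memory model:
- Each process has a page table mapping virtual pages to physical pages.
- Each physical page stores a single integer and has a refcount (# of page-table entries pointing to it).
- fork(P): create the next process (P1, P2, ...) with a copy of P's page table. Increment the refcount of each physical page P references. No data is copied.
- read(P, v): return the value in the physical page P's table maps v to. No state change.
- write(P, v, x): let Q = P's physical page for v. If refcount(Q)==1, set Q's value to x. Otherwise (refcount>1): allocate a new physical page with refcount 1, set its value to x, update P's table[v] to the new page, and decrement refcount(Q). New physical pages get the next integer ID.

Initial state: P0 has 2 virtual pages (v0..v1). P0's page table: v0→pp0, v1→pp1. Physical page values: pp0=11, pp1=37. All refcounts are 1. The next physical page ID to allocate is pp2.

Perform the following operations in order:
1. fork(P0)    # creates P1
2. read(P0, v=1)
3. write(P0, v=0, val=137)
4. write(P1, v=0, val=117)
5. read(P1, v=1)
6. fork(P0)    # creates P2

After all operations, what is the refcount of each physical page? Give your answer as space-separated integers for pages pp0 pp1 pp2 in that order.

Op 1: fork(P0) -> P1. 2 ppages; refcounts: pp0:2 pp1:2
Op 2: read(P0, v1) -> 37. No state change.
Op 3: write(P0, v0, 137). refcount(pp0)=2>1 -> COPY to pp2. 3 ppages; refcounts: pp0:1 pp1:2 pp2:1
Op 4: write(P1, v0, 117). refcount(pp0)=1 -> write in place. 3 ppages; refcounts: pp0:1 pp1:2 pp2:1
Op 5: read(P1, v1) -> 37. No state change.
Op 6: fork(P0) -> P2. 3 ppages; refcounts: pp0:1 pp1:3 pp2:2

Answer: 1 3 2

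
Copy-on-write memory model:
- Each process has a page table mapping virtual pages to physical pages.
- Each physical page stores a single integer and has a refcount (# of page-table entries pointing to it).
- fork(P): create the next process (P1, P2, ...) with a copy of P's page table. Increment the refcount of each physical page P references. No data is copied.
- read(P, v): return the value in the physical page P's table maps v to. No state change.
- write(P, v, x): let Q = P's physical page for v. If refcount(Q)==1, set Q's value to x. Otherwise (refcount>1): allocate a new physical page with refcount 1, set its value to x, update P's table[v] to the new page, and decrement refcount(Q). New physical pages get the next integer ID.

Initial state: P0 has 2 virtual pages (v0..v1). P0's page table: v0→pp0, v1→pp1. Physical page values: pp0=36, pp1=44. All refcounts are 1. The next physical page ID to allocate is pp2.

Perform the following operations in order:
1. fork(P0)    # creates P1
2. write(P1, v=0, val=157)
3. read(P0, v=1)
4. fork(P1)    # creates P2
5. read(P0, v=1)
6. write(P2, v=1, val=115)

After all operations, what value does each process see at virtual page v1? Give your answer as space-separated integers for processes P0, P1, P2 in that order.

Op 1: fork(P0) -> P1. 2 ppages; refcounts: pp0:2 pp1:2
Op 2: write(P1, v0, 157). refcount(pp0)=2>1 -> COPY to pp2. 3 ppages; refcounts: pp0:1 pp1:2 pp2:1
Op 3: read(P0, v1) -> 44. No state change.
Op 4: fork(P1) -> P2. 3 ppages; refcounts: pp0:1 pp1:3 pp2:2
Op 5: read(P0, v1) -> 44. No state change.
Op 6: write(P2, v1, 115). refcount(pp1)=3>1 -> COPY to pp3. 4 ppages; refcounts: pp0:1 pp1:2 pp2:2 pp3:1
P0: v1 -> pp1 = 44
P1: v1 -> pp1 = 44
P2: v1 -> pp3 = 115

Answer: 44 44 115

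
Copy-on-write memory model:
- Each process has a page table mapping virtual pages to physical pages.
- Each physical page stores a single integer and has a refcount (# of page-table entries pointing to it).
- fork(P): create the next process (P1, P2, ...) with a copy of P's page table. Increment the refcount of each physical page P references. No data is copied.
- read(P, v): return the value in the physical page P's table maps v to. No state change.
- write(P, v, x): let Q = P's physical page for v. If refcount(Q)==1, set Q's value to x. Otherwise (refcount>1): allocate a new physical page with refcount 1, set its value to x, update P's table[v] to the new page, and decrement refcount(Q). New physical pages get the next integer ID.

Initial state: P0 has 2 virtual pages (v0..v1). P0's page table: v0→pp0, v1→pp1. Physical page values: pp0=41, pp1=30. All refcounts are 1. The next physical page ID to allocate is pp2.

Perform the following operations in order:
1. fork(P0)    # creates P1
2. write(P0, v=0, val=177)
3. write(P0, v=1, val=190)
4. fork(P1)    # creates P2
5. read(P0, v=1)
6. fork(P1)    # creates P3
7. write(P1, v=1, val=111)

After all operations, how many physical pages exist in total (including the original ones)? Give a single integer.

Op 1: fork(P0) -> P1. 2 ppages; refcounts: pp0:2 pp1:2
Op 2: write(P0, v0, 177). refcount(pp0)=2>1 -> COPY to pp2. 3 ppages; refcounts: pp0:1 pp1:2 pp2:1
Op 3: write(P0, v1, 190). refcount(pp1)=2>1 -> COPY to pp3. 4 ppages; refcounts: pp0:1 pp1:1 pp2:1 pp3:1
Op 4: fork(P1) -> P2. 4 ppages; refcounts: pp0:2 pp1:2 pp2:1 pp3:1
Op 5: read(P0, v1) -> 190. No state change.
Op 6: fork(P1) -> P3. 4 ppages; refcounts: pp0:3 pp1:3 pp2:1 pp3:1
Op 7: write(P1, v1, 111). refcount(pp1)=3>1 -> COPY to pp4. 5 ppages; refcounts: pp0:3 pp1:2 pp2:1 pp3:1 pp4:1

Answer: 5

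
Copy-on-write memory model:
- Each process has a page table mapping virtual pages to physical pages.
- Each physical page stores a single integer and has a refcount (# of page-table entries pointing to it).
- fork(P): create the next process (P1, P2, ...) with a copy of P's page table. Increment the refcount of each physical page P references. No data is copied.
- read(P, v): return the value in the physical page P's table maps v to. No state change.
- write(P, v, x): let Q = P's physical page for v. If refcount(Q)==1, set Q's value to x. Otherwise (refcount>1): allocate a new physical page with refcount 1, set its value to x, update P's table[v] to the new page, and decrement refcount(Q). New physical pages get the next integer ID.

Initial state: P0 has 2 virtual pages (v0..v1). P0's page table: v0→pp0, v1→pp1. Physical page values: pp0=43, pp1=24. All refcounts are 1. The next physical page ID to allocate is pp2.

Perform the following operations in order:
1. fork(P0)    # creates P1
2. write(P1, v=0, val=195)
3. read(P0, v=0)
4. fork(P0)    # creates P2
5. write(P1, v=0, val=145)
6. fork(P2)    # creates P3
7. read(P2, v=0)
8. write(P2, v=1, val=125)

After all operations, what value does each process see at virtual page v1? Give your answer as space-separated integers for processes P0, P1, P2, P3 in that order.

Op 1: fork(P0) -> P1. 2 ppages; refcounts: pp0:2 pp1:2
Op 2: write(P1, v0, 195). refcount(pp0)=2>1 -> COPY to pp2. 3 ppages; refcounts: pp0:1 pp1:2 pp2:1
Op 3: read(P0, v0) -> 43. No state change.
Op 4: fork(P0) -> P2. 3 ppages; refcounts: pp0:2 pp1:3 pp2:1
Op 5: write(P1, v0, 145). refcount(pp2)=1 -> write in place. 3 ppages; refcounts: pp0:2 pp1:3 pp2:1
Op 6: fork(P2) -> P3. 3 ppages; refcounts: pp0:3 pp1:4 pp2:1
Op 7: read(P2, v0) -> 43. No state change.
Op 8: write(P2, v1, 125). refcount(pp1)=4>1 -> COPY to pp3. 4 ppages; refcounts: pp0:3 pp1:3 pp2:1 pp3:1
P0: v1 -> pp1 = 24
P1: v1 -> pp1 = 24
P2: v1 -> pp3 = 125
P3: v1 -> pp1 = 24

Answer: 24 24 125 24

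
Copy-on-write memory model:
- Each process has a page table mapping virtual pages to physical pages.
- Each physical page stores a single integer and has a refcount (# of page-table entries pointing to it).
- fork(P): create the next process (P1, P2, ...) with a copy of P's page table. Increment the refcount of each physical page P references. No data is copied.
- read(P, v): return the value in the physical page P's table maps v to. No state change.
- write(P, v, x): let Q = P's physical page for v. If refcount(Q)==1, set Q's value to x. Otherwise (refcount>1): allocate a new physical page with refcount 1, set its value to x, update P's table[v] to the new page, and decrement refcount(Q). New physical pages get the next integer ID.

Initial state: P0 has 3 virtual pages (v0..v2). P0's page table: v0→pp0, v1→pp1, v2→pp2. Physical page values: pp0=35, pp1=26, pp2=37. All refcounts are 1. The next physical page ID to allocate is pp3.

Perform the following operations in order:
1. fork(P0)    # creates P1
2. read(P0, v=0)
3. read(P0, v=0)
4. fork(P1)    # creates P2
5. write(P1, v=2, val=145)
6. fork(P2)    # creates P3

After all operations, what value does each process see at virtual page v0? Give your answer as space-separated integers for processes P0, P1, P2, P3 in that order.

Answer: 35 35 35 35

Derivation:
Op 1: fork(P0) -> P1. 3 ppages; refcounts: pp0:2 pp1:2 pp2:2
Op 2: read(P0, v0) -> 35. No state change.
Op 3: read(P0, v0) -> 35. No state change.
Op 4: fork(P1) -> P2. 3 ppages; refcounts: pp0:3 pp1:3 pp2:3
Op 5: write(P1, v2, 145). refcount(pp2)=3>1 -> COPY to pp3. 4 ppages; refcounts: pp0:3 pp1:3 pp2:2 pp3:1
Op 6: fork(P2) -> P3. 4 ppages; refcounts: pp0:4 pp1:4 pp2:3 pp3:1
P0: v0 -> pp0 = 35
P1: v0 -> pp0 = 35
P2: v0 -> pp0 = 35
P3: v0 -> pp0 = 35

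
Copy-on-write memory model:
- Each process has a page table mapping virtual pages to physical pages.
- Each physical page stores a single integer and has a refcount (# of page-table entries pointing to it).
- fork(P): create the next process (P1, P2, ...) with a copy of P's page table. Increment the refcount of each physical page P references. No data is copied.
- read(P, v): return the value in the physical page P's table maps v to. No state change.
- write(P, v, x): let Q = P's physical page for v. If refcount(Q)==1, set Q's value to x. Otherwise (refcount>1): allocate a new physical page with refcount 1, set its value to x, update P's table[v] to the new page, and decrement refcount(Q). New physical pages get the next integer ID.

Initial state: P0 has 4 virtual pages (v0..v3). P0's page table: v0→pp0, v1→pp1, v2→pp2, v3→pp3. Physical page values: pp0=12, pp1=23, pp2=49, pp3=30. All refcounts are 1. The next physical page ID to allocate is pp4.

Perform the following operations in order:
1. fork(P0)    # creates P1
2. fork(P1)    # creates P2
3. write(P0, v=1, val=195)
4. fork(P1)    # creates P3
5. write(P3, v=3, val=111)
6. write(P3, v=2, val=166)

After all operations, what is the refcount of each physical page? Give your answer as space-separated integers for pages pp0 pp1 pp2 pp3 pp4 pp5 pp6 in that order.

Op 1: fork(P0) -> P1. 4 ppages; refcounts: pp0:2 pp1:2 pp2:2 pp3:2
Op 2: fork(P1) -> P2. 4 ppages; refcounts: pp0:3 pp1:3 pp2:3 pp3:3
Op 3: write(P0, v1, 195). refcount(pp1)=3>1 -> COPY to pp4. 5 ppages; refcounts: pp0:3 pp1:2 pp2:3 pp3:3 pp4:1
Op 4: fork(P1) -> P3. 5 ppages; refcounts: pp0:4 pp1:3 pp2:4 pp3:4 pp4:1
Op 5: write(P3, v3, 111). refcount(pp3)=4>1 -> COPY to pp5. 6 ppages; refcounts: pp0:4 pp1:3 pp2:4 pp3:3 pp4:1 pp5:1
Op 6: write(P3, v2, 166). refcount(pp2)=4>1 -> COPY to pp6. 7 ppages; refcounts: pp0:4 pp1:3 pp2:3 pp3:3 pp4:1 pp5:1 pp6:1

Answer: 4 3 3 3 1 1 1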